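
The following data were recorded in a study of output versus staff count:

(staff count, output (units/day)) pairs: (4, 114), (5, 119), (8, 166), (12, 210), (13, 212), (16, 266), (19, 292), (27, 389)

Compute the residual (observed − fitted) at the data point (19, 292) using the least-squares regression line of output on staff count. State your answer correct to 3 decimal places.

n = 8, Σx = 104, Σy = 1768, Σxy = 27962, Σx² = 1764
Sxx = Σx² − (Σx)²/n = 1764 − 1352 = 412
Sxy = Σxy − (Σx)(Σy)/n = 27962 − 22984 = 4978
b = Sxy/Sxx = 4978/412 = 12.082524
a = ȳ − b·x̄ = 221 − 12.082524·13 = 63.927184
ŷ(19) = 63.927184 + 12.082524·19 = 293.495146
residual = y − ŷ = 292 − 293.495146 = -1.495146

-1.495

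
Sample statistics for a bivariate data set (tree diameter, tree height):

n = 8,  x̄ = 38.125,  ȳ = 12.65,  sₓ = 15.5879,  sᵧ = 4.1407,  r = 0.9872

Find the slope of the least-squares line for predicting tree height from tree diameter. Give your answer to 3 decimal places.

0.262

b = r · sᵧ/sₓ = 0.9872 · 4.1407/15.5879 = 0.262235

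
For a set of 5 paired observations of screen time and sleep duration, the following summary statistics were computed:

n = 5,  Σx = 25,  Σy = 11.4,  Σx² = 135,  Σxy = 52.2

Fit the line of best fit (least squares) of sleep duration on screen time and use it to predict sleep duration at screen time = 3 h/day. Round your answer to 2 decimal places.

3.24

Sxx = Σx² − (Σx)²/n = 135 − 125 = 10
Sxy = Σxy − (Σx)(Σy)/n = 52.2 − 57 = -4.8
b = Sxy/Sxx = -4.8/10 = -0.48
a = ȳ − b·x̄ = 2.28 − (-0.48)·5 = 4.68
ŷ(3) = a + b·3 = 4.68 + (-0.48)·3 = 3.24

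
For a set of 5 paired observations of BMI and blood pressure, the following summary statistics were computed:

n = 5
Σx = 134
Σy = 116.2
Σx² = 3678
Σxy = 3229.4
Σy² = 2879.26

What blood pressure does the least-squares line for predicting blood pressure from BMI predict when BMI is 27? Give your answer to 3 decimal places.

23.506

Sxx = Σx² − (Σx)²/n = 3678 − 3591.2 = 86.8
Sxy = Σxy − (Σx)(Σy)/n = 3229.4 − 3114.16 = 115.24
b = Sxy/Sxx = 115.24/86.8 = 1.327650
a = ȳ − b·x̄ = 23.24 − 1.327650·26.8 = -12.341014
ŷ(27) = a + b·27 = -12.341014 + 1.327650·27 = 23.505530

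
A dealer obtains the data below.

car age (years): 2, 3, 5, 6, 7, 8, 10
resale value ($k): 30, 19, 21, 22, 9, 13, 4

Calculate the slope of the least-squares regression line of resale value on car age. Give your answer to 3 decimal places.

-2.777

n = 7, Σx = 41, Σy = 118, Σxy = 561, Σx² = 287
Sxx = Σx² − (Σx)²/n = 287 − 240.142857 = 46.857143
Sxy = Σxy − (Σx)(Σy)/n = 561 − 691.142857 = -130.142857
b = Sxy/Sxx = -130.142857/46.857143 = -2.777439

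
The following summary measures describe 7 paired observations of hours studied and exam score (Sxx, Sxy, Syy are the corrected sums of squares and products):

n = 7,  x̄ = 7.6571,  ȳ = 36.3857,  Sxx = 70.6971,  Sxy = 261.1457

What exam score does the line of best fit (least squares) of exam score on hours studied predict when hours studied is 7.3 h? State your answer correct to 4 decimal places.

b = Sxy/Sxx = 261.1457/70.6971 = 3.693867
a = ȳ − b·x̄ = 36.3857 − 3.693867·7.6571 = 8.101389
ŷ(7.3) = a + b·7.3 = 8.101389 + 3.693867·7.3 = 35.066620

35.0666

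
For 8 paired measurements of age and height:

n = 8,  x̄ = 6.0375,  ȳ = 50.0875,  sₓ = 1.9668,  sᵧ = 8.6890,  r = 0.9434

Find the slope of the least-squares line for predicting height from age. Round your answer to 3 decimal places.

4.168

b = r · sᵧ/sₓ = 0.9434 · 8.689/1.9668 = 4.167787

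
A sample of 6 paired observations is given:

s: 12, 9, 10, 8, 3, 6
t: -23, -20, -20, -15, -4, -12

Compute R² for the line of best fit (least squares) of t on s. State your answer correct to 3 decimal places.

n = 6, Σx = 48, Σy = -94, Σxy = -860, Σx² = 434, Σy² = 1714
Sxx = Σx² − (Σx)²/n = 434 − 384 = 50
Sxy = Σxy − (Σx)(Σy)/n = -860 − (-752) = -108
Syy = Σy² − (Σy)²/n = 1714 − 1472.666667 = 241.333333
R² = Sxy²/(Sxx·Syy) = (-108)²/(50·241.333333) = 0.966630

0.967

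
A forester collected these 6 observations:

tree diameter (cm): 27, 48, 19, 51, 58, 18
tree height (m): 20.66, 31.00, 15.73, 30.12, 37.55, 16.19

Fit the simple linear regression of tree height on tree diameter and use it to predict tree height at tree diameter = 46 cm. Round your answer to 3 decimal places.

29.837

n = 6, Σx = 221, Σy = 151.25, Σxy = 6350.13, Σx² = 9683
Sxx = Σx² − (Σx)²/n = 9683 − 8140.166667 = 1542.833333
Sxy = Σxy − (Σx)(Σy)/n = 6350.13 − 5571.041667 = 779.088333
b = Sxy/Sxx = 779.088333/1542.833333 = 0.504972
a = ȳ − b·x̄ = 25.208333 − 0.504972·36.833333 = 6.608515
ŷ(46) = a + b·46 = 6.608515 + 0.504972·46 = 29.837247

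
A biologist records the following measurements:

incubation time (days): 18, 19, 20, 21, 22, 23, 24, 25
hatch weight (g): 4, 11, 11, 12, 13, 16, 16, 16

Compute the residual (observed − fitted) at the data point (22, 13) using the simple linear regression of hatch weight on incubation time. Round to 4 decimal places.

-0.1190

n = 8, Σx = 172, Σy = 99, Σxy = 2191, Σx² = 3740
Sxx = Σx² − (Σx)²/n = 3740 − 3698 = 42
Sxy = Σxy − (Σx)(Σy)/n = 2191 − 2128.5 = 62.5
b = Sxy/Sxx = 62.5/42 = 1.488095
a = ȳ − b·x̄ = 12.375 − 1.488095·21.5 = -19.619048
ŷ(22) = -19.619048 + 1.488095·22 = 13.119048
residual = y − ŷ = 13 − 13.119048 = -0.119048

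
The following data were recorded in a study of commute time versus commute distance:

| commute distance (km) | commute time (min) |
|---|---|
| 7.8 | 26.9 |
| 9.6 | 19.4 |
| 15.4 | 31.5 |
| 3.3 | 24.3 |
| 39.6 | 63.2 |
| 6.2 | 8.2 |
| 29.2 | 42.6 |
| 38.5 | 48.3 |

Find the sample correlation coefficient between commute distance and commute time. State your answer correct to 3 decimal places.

0.918

n = 8, Σx = 149.6, Σy = 264.4, Σxy = 6618.38, Σx² = 4342.54, Σy² = 10891.84
Sxx = Σx² − (Σx)²/n = 4342.54 − 2797.52 = 1545.02
Sxy = Σxy − (Σx)(Σy)/n = 6618.38 − 4944.28 = 1674.1
Syy = Σy² − (Σy)²/n = 10891.84 − 8738.42 = 2153.42
r = Sxy/√(Sxx·Syy) = 1674.1/√(3327076.9684) = 1674.1/1824.027678 = 0.917804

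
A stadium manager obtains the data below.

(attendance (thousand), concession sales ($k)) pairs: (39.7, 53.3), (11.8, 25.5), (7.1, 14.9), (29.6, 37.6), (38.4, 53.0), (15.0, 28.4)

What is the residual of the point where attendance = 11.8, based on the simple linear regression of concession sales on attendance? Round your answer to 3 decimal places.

2.764

n = 6, Σx = 141.6, Σy = 212.7, Σxy = 6096.86, Σx² = 4341.46
Sxx = Σx² − (Σx)²/n = 4341.46 − 3341.76 = 999.7
Sxy = Σxy − (Σx)(Σy)/n = 6096.86 − 5019.72 = 1077.14
b = Sxy/Sxx = 1077.14/999.7 = 1.077463
a = ȳ − b·x̄ = 35.45 − 1.077463·23.6 = 10.021868
ŷ(11.8) = 10.021868 + 1.077463·11.8 = 22.735934
residual = y − ŷ = 25.5 − 22.735934 = 2.764066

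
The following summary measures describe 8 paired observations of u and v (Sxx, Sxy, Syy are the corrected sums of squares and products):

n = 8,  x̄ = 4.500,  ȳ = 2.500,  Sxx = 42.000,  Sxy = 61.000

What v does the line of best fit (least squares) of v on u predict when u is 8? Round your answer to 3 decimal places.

b = Sxy/Sxx = 61/42 = 1.452381
a = ȳ − b·x̄ = 2.5 − 1.452381·4.5 = -4.035714
ŷ(8) = a + b·8 = -4.035714 + 1.452381·8 = 7.583333

7.583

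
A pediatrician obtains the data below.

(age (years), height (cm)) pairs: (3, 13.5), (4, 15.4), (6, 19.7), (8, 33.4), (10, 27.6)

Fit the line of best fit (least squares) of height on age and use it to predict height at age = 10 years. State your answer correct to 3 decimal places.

n = 5, Σx = 31, Σy = 109.6, Σxy = 763.5, Σx² = 225
Sxx = Σx² − (Σx)²/n = 225 − 192.2 = 32.8
Sxy = Σxy − (Σx)(Σy)/n = 763.5 − 679.52 = 83.98
b = Sxy/Sxx = 83.98/32.8 = 2.560366
a = ȳ − b·x̄ = 21.92 − 2.560366·6.2 = 6.045732
ŷ(10) = a + b·10 = 6.045732 + 2.560366·10 = 31.649390

31.649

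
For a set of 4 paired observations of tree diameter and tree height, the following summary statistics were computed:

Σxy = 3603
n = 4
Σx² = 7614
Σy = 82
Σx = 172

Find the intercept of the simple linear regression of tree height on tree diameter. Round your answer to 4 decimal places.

Sxx = Σx² − (Σx)²/n = 7614 − 7396 = 218
Sxy = Σxy − (Σx)(Σy)/n = 3603 − 3526 = 77
b = Sxy/Sxx = 77/218 = 0.353211
a = ȳ − b·x̄ = 20.5 − 0.353211·43 = 5.311927

5.3119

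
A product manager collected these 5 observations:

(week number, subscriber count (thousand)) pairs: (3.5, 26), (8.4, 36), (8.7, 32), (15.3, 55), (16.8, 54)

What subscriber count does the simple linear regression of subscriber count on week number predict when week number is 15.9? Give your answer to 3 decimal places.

n = 5, Σx = 52.7, Σy = 203, Σxy = 2420.5, Σx² = 674.83
Sxx = Σx² − (Σx)²/n = 674.83 − 555.458 = 119.372
Sxy = Σxy − (Σx)(Σy)/n = 2420.5 − 2139.62 = 280.88
b = Sxy/Sxx = 280.88/119.372 = 2.352981
a = ȳ − b·x̄ = 40.6 − 2.352981·10.54 = 15.799584
ŷ(15.9) = a + b·15.9 = 15.799584 + 2.352981·15.9 = 53.211976

53.212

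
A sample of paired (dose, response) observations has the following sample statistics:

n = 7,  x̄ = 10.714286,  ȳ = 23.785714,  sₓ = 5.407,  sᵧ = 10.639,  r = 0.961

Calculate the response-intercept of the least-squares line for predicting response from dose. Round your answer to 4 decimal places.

b = r · sᵧ/sₓ = 0.961 · 10.639/5.407 = 1.890897
a = ȳ − b·x̄ = 23.785714 − 1.890897·10.714286 = 3.526105

3.5261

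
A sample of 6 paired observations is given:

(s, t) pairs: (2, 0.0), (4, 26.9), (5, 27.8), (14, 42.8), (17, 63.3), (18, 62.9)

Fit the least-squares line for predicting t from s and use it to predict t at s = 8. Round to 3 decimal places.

n = 6, Σx = 60, Σy = 223.7, Σxy = 3054.1, Σx² = 854
Sxx = Σx² − (Σx)²/n = 854 − 600 = 254
Sxy = Σxy − (Σx)(Σy)/n = 3054.1 − 2237 = 817.1
b = Sxy/Sxx = 817.1/254 = 3.216929
a = ȳ − b·x̄ = 37.283333 − 3.216929·10 = 5.114042
ŷ(8) = a + b·8 = 5.114042 + 3.216929·8 = 30.849475

30.849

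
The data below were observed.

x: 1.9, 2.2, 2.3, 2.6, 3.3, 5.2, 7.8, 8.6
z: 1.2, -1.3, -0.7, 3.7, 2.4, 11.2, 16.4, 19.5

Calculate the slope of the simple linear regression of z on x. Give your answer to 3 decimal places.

n = 8, Σx = 33.9, Σy = 52.4, Σxy = 369.21, Σx² = 193.23
Sxx = Σx² − (Σx)²/n = 193.23 − 143.65125 = 49.57875
Sxy = Σxy − (Σx)(Σy)/n = 369.21 − 222.045 = 147.165
b = Sxy/Sxx = 147.165/49.57875 = 2.968308

2.968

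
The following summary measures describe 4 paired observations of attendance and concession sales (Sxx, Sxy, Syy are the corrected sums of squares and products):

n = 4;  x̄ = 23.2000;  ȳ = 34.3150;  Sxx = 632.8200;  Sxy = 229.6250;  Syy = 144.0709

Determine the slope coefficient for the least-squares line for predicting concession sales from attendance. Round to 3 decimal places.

0.363

b = Sxy/Sxx = 229.625/632.82 = 0.362860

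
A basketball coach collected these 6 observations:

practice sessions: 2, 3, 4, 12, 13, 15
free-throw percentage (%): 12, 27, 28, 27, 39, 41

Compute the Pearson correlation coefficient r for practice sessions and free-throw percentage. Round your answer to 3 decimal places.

0.805

n = 6, Σx = 49, Σy = 174, Σxy = 1663, Σx² = 567, Σy² = 5588
Sxx = Σx² − (Σx)²/n = 567 − 400.166667 = 166.833333
Sxy = Σxy − (Σx)(Σy)/n = 1663 − 1421 = 242
Syy = Σy² − (Σy)²/n = 5588 − 5046 = 542
r = Sxy/√(Sxx·Syy) = 242/√(90423.666667) = 242/300.705282 = 0.804775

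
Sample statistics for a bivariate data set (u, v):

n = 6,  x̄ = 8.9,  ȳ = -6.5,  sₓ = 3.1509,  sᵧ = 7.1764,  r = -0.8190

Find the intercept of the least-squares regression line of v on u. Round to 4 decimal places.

10.1014

b = r · sᵧ/sₓ = -0.819 · 7.1764/3.1509 = -1.865331
a = ȳ − b·x̄ = -6.5 − (-1.865331)·8.9 = 10.101446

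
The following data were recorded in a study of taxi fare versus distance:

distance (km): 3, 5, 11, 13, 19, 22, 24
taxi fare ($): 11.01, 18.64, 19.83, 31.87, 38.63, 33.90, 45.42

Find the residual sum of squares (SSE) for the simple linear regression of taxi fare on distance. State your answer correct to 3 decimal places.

n = 7, Σx = 97, Σy = 199.3, Σxy = 3328.52, Σx² = 1745, Σy² = 6582.0588
Sxx = Σx² − (Σx)²/n = 1745 − 1344.142857 = 400.857143
Sxy = Σxy − (Σx)(Σy)/n = 3328.52 − 2761.728571 = 566.791429
Syy = Σy² − (Σy)²/n = 6582.0588 − 5674.355714 = 907.703086
b = Sxy/Sxx = 566.791429/400.857143 = 1.413949
SSE = Syy − b·Sxy = 907.703086 − 1.413949·566.791429 = 106.289093

106.289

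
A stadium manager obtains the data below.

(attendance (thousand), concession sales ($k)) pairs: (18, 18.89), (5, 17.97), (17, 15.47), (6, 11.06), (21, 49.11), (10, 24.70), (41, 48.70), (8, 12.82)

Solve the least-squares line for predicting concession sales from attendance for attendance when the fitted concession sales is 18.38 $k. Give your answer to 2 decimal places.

n = 8, Σx = 126, Σy = 198.72, Σxy = 4136.79, Σx² = 2960
Sxx = Σx² − (Σx)²/n = 2960 − 1984.5 = 975.5
Sxy = Σxy − (Σx)(Σy)/n = 4136.79 − 3129.84 = 1006.95
b = Sxy/Sxx = 1006.95/975.5 = 1.032240
a = ȳ − b·x̄ = 24.84 − 1.032240·15.75 = 8.582222
Set a + b·x = 18.38: x = (18.38 − 8.582222) / 1.032240 = 9.491765

9.49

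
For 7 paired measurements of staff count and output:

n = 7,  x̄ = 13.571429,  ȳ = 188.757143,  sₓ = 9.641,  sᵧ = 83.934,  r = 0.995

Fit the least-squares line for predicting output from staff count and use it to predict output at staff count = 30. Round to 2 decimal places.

b = r · sᵧ/sₓ = 0.995 · 83.934/9.641 = 8.662414
a = ȳ − b·x̄ = 188.757143 − 8.662414·13.571429 = 71.195811
ŷ(30) = a + b·30 = 71.195811 + 8.662414·30 = 331.068221

331.07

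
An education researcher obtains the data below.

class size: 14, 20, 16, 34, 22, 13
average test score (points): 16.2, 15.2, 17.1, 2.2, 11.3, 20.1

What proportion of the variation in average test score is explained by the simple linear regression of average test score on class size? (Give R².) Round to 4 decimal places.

0.9557

n = 6, Σx = 119, Σy = 82.1, Σxy = 1389.1, Σx² = 2661, Σy² = 1322.43
Sxx = Σx² − (Σx)²/n = 2661 − 2360.166667 = 300.833333
Sxy = Σxy − (Σx)(Σy)/n = 1389.1 − 1628.316667 = -239.216667
Syy = Σy² − (Σy)²/n = 1322.43 − 1123.401667 = 199.028333
R² = Sxy²/(Sxx·Syy) = (-239.216667)²/(300.833333·199.028333) = 0.955745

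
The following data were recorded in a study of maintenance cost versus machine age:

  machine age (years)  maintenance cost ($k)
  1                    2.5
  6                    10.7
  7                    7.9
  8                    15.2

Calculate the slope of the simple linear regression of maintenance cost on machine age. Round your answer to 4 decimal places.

n = 4, Σx = 22, Σy = 36.3, Σxy = 243.6, Σx² = 150
Sxx = Σx² − (Σx)²/n = 150 − 121 = 29
Sxy = Σxy − (Σx)(Σy)/n = 243.6 − 199.65 = 43.95
b = Sxy/Sxx = 43.95/29 = 1.515517

1.5155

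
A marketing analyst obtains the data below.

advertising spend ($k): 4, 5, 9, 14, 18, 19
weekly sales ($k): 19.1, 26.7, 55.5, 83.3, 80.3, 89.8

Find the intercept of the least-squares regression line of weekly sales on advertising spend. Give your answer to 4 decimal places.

7.0702

n = 6, Σx = 69, Σy = 354.7, Σxy = 5027.2, Σx² = 1003
Sxx = Σx² − (Σx)²/n = 1003 − 793.5 = 209.5
Sxy = Σxy − (Σx)(Σy)/n = 5027.2 − 4079.05 = 948.15
b = Sxy/Sxx = 948.15/209.5 = 4.525776
a = ȳ − b·x̄ = 59.116667 − 4.525776·11.5 = 7.070247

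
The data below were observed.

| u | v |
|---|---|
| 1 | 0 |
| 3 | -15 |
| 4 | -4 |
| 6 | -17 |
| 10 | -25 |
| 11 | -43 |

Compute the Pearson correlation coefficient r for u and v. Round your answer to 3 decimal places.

n = 6, Σx = 35, Σy = -104, Σxy = -886, Σx² = 283, Σy² = 3004
Sxx = Σx² − (Σx)²/n = 283 − 204.166667 = 78.833333
Sxy = Σxy − (Σx)(Σy)/n = -886 − (-606.666667) = -279.333333
Syy = Σy² − (Σy)²/n = 3004 − 1802.666667 = 1201.333333
r = Sxy/√(Sxx·Syy) = -279.333333/√(94705.111111) = -279.333333/307.741955 = -0.907687

-0.908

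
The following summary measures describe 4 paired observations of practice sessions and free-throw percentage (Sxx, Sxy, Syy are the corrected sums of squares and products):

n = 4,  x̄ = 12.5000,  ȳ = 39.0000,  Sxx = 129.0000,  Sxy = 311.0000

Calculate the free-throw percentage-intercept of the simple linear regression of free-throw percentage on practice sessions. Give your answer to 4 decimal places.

b = Sxy/Sxx = 311/129 = 2.410853
a = ȳ − b·x̄ = 39 − 2.410853·12.5 = 8.864341

8.8643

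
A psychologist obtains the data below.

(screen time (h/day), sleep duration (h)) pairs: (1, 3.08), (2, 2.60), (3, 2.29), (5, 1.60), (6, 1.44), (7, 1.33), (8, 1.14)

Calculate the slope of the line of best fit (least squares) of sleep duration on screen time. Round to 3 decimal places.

-0.273

n = 7, Σx = 32, Σy = 13.48, Σxy = 50.22, Σx² = 188
Sxx = Σx² − (Σx)²/n = 188 − 146.285714 = 41.714286
Sxy = Σxy − (Σx)(Σy)/n = 50.22 − 61.622857 = -11.402857
b = Sxy/Sxx = -11.402857/41.714286 = -0.273356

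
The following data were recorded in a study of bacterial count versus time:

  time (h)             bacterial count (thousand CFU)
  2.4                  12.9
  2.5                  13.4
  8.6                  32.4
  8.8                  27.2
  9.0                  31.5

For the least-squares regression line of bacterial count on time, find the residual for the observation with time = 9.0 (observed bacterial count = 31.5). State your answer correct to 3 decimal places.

0.613

n = 5, Σx = 31.3, Σy = 117.4, Σxy = 865.96, Σx² = 244.41
Sxx = Σx² − (Σx)²/n = 244.41 − 195.938 = 48.472
Sxy = Σxy − (Σx)(Σy)/n = 865.96 − 734.924 = 131.036
b = Sxy/Sxx = 131.036/48.472 = 2.703334
a = ȳ − b·x̄ = 23.48 − 2.703334·6.26 = 6.557130
ŷ(9.0) = 6.557130 + 2.703334·9 = 30.887135
residual = y − ŷ = 31.5 − 30.887135 = 0.612865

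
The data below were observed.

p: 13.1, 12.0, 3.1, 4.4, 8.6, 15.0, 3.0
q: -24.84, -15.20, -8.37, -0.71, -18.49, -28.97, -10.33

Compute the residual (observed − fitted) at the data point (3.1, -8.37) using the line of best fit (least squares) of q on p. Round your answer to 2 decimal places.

-2.17

n = 7, Σx = 59.2, Σy = -106.91, Σxy = -1161.429, Σx² = 652.54
Sxx = Σx² − (Σx)²/n = 652.54 − 500.662857 = 151.877143
Sxy = Σxy − (Σx)(Σy)/n = -1161.429 − (-904.153143) = -257.275857
b = Sxy/Sxx = -257.275857/151.877143 = -1.693974
a = ȳ − b·x̄ = -15.272857 − (-1.693974)·8.457143 = -0.946681
ŷ(3.1) = -0.946681 + (-1.693974)·3.1 = -6.197999
residual = y − ŷ = -8.37 − (-6.197999) = -2.172001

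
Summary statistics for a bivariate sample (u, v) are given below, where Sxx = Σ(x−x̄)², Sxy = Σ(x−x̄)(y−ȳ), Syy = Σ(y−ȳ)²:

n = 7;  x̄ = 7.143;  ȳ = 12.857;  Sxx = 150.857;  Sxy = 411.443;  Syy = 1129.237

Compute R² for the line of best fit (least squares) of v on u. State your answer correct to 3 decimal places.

R² = Sxy²/(Sxx·Syy) = (411.443)²/(150.857·1129.237) = 0.993731

0.994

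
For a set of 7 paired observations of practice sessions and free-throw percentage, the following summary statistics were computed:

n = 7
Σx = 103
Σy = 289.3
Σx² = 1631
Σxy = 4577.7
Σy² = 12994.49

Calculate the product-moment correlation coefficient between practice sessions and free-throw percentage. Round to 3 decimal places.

0.927

Sxx = Σx² − (Σx)²/n = 1631 − 1515.571429 = 115.428571
Sxy = Σxy − (Σx)(Σy)/n = 4577.7 − 4256.842857 = 320.857143
Syy = Σy² − (Σy)²/n = 12994.49 − 11956.355714 = 1038.134286
r = Sxy/√(Sxx·Syy) = 320.857143/√(119830.357551) = 320.857143/346.165217 = 0.926890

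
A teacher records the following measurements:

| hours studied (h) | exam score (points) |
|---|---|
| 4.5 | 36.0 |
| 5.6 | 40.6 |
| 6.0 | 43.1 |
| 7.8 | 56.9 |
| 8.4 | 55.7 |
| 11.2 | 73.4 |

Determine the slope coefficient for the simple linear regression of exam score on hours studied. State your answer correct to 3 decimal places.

5.689

n = 6, Σx = 43.5, Σy = 305.7, Σxy = 2381.74, Σx² = 344.45
Sxx = Σx² − (Σx)²/n = 344.45 − 315.375 = 29.075
Sxy = Σxy − (Σx)(Σy)/n = 2381.74 − 2216.325 = 165.415
b = Sxy/Sxx = 165.415/29.075 = 5.689252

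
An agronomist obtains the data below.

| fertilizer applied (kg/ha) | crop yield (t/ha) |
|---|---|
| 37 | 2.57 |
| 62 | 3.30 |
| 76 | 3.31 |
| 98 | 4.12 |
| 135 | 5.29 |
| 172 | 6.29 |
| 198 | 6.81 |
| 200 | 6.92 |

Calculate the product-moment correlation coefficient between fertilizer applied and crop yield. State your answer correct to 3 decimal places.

0.997

n = 8, Σx = 978, Σy = 38.61, Σxy = 5483.42, Σx² = 147606, Σy² = 207.2361
Sxx = Σx² − (Σx)²/n = 147606 − 119560.5 = 28045.5
Sxy = Σxy − (Σx)(Σy)/n = 5483.42 − 4720.0725 = 763.3475
Syy = Σy² − (Σy)²/n = 207.2361 − 186.341512 = 20.894588
r = Sxy/√(Sxx·Syy) = 763.3475/√(585999.153731) = 763.3475/765.505816 = 0.997181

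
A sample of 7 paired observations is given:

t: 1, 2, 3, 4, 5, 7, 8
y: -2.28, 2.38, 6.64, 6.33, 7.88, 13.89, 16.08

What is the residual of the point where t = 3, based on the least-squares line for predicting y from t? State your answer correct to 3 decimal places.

n = 7, Σx = 30, Σy = 50.92, Σxy = 312.99, Σx² = 168
Sxx = Σx² − (Σx)²/n = 168 − 128.571429 = 39.428571
Sxy = Σxy − (Σx)(Σy)/n = 312.99 − 218.228571 = 94.761429
b = Sxy/Sxx = 94.761429/39.428571 = 2.403370
a = ȳ − b·x̄ = 7.274286 − 2.403370·4.285714 = -3.025870
ŷ(3) = -3.025870 + 2.403370·3 = 4.184239
residual = y − ŷ = 6.64 − 4.184239 = 2.455761

2.456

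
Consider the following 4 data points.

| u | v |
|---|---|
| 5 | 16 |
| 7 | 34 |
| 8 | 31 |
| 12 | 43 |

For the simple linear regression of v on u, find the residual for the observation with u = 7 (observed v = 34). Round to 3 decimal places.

n = 4, Σx = 32, Σy = 124, Σxy = 1082, Σx² = 282
Sxx = Σx² − (Σx)²/n = 282 − 256 = 26
Sxy = Σxy − (Σx)(Σy)/n = 1082 − 992 = 90
b = Sxy/Sxx = 90/26 = 3.461538
a = ȳ − b·x̄ = 31 − 3.461538·8 = 3.307692
ŷ(7) = 3.307692 + 3.461538·7 = 27.538462
residual = y − ŷ = 34 − 27.538462 = 6.461538

6.462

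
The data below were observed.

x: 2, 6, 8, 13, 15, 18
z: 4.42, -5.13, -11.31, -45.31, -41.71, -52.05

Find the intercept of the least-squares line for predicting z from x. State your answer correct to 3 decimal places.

n = 6, Σx = 62, Σy = -151.09, Σxy = -2264, Σx² = 822
Sxx = Σx² − (Σx)²/n = 822 − 640.666667 = 181.333333
Sxy = Σxy − (Σx)(Σy)/n = -2264 − (-1561.263333) = -702.736667
b = Sxy/Sxx = -702.736667/181.333333 = -3.875386
a = ȳ − b·x̄ = -25.181667 − (-3.875386)·10.333333 = 14.863989

14.864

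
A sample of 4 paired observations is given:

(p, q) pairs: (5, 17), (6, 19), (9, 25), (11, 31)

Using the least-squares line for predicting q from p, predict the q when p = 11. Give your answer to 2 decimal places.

30.43

n = 4, Σx = 31, Σy = 92, Σxy = 765, Σx² = 263
Sxx = Σx² − (Σx)²/n = 263 − 240.25 = 22.75
Sxy = Σxy − (Σx)(Σy)/n = 765 − 713 = 52
b = Sxy/Sxx = 52/22.75 = 2.285714
a = ȳ − b·x̄ = 23 − 2.285714·7.75 = 5.285714
ŷ(11) = a + b·11 = 5.285714 + 2.285714·11 = 30.428571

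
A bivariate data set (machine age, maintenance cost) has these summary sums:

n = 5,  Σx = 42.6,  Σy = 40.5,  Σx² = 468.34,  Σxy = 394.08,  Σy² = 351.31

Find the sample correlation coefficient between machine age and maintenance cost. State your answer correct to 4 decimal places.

0.9901

Sxx = Σx² − (Σx)²/n = 468.34 − 362.952 = 105.388
Sxy = Σxy − (Σx)(Σy)/n = 394.08 − 345.06 = 49.02
Syy = Σy² − (Σy)²/n = 351.31 − 328.05 = 23.26
r = Sxy/√(Sxx·Syy) = 49.02/√(2451.32488) = 49.02/49.510856 = 0.990086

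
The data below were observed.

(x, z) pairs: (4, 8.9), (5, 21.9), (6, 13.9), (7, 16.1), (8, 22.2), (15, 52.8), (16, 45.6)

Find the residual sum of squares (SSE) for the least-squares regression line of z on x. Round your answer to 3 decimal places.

n = 7, Σx = 61, Σy = 181.4, Σxy = 2040.4, Σx² = 671, Σy² = 6371.28
Sxx = Σx² − (Σx)²/n = 671 − 531.571429 = 139.428571
Sxy = Σxy − (Σx)(Σy)/n = 2040.4 − 1580.771429 = 459.628571
Syy = Σy² − (Σy)²/n = 6371.28 − 4700.851429 = 1670.428571
b = Sxy/Sxx = 459.628571/139.428571 = 3.296516
SSE = Syy − b·Sxy = 1670.428571 − 3.296516·459.628571 = 155.255451

155.255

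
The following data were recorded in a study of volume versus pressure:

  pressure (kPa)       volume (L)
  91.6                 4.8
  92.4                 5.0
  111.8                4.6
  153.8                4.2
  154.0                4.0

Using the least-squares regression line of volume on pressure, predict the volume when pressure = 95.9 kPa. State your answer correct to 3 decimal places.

4.838

n = 5, Σx = 603.6, Σy = 22.6, Σxy = 2677.92, Σx² = 76798
Sxx = Σx² − (Σx)²/n = 76798 − 72866.592 = 3931.408
Sxy = Σxy − (Σx)(Σy)/n = 2677.92 − 2728.272 = -50.352
b = Sxy/Sxx = -50.352/3931.408 = -0.012808
a = ȳ − b·x̄ = 4.52 − (-0.012808)·120.72 = 6.066137
ŷ(95.9) = a + b·95.9 = 6.066137 + (-0.012808)·95.9 = 4.837885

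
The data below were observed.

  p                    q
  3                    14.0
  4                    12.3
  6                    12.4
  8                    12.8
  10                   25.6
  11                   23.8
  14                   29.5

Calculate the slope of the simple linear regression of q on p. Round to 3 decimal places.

n = 7, Σx = 56, Σy = 130.4, Σxy = 1198.8, Σx² = 542
Sxx = Σx² − (Σx)²/n = 542 − 448 = 94
Sxy = Σxy − (Σx)(Σy)/n = 1198.8 − 1043.2 = 155.6
b = Sxy/Sxx = 155.6/94 = 1.655319

1.655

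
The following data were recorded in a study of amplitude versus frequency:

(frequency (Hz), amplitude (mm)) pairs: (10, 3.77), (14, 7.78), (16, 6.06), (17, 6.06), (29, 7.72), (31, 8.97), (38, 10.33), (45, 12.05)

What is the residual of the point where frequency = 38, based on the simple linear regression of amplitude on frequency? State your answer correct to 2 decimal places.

n = 8, Σx = 200, Σy = 62.74, Σxy = 1783.34, Σx² = 6112
Sxx = Σx² − (Σx)²/n = 6112 − 5000 = 1112
Sxy = Σxy − (Σx)(Σy)/n = 1783.34 − 1568.5 = 214.84
b = Sxy/Sxx = 214.84/1112 = 0.193201
a = ȳ − b·x̄ = 7.8425 − 0.193201·25 = 3.012464
ŷ(38) = 3.012464 + 0.193201·38 = 10.354119
residual = y − ŷ = 10.33 − 10.354119 = -0.024119

-0.02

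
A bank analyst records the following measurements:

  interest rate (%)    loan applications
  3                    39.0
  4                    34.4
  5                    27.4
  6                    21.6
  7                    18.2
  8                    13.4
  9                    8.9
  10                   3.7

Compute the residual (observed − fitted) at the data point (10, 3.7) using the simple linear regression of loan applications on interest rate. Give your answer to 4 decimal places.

n = 8, Σx = 52, Σy = 166.6, Σxy = 872.9, Σx² = 380
Sxx = Σx² − (Σx)²/n = 380 − 338 = 42
Sxy = Σxy − (Σx)(Σy)/n = 872.9 − 1082.9 = -210
b = Sxy/Sxx = -210/42 = -5
a = ȳ − b·x̄ = 20.825 − (-5)·6.5 = 53.325
ŷ(10) = 53.325 + (-5)·10 = 3.325
residual = y − ŷ = 3.7 − 3.325 = 0.375

0.3750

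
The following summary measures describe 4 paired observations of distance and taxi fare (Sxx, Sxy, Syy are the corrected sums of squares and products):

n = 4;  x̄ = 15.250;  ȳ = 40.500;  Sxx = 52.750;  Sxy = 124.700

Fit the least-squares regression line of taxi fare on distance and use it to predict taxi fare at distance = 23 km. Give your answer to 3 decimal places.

58.821

b = Sxy/Sxx = 124.7/52.75 = 2.363981
a = ȳ − b·x̄ = 40.5 − 2.363981·15.25 = 4.449289
ŷ(23) = a + b·23 = 4.449289 + 2.363981·23 = 58.820853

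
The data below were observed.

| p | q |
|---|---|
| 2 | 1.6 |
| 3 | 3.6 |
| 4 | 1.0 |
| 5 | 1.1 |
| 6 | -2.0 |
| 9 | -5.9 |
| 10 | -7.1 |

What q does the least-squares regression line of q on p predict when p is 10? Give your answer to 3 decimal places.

n = 7, Σx = 39, Σy = -7.7, Σxy = -112.6, Σx² = 271
Sxx = Σx² − (Σx)²/n = 271 − 217.285714 = 53.714286
Sxy = Σxy − (Σx)(Σy)/n = -112.6 − (-42.9) = -69.7
b = Sxy/Sxx = -69.7/53.714286 = -1.297606
a = ȳ − b·x̄ = -1.1 − (-1.297606)·5.571429 = 6.129521
ŷ(10) = a + b·10 = 6.129521 + (-1.297606)·10 = -6.846543

-6.847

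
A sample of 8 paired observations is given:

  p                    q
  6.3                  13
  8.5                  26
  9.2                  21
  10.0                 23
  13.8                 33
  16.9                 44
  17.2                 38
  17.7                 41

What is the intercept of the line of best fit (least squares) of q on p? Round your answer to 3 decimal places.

0.990

n = 8, Σx = 99.6, Σy = 239, Σxy = 3304.4, Σx² = 1381.76
Sxx = Σx² − (Σx)²/n = 1381.76 − 1240.02 = 141.74
Sxy = Σxy − (Σx)(Σy)/n = 3304.4 − 2975.55 = 328.85
b = Sxy/Sxx = 328.85/141.74 = 2.320093
a = ȳ − b·x̄ = 29.875 − 2.320093·12.45 = 0.989841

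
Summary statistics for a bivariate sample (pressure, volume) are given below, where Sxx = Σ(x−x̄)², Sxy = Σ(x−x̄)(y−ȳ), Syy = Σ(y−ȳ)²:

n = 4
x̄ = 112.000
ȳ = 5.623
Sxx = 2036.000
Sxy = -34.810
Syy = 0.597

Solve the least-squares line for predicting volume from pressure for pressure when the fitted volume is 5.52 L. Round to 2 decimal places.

118.02

b = Sxy/Sxx = -34.81/2036 = -0.017097
a = ȳ − b·x̄ = 5.623 − (-0.017097)·112 = 7.537892
Set a + b·x = 5.52: x = (5.52 − 7.537892) / (-0.017097) = 118.024361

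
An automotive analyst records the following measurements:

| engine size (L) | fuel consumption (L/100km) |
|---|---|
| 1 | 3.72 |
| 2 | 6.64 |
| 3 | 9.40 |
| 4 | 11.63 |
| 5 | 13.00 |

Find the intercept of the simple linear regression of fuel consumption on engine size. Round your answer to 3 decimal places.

1.813

n = 5, Σx = 15, Σy = 44.39, Σxy = 156.72, Σx² = 55
Sxx = Σx² − (Σx)²/n = 55 − 45 = 10
Sxy = Σxy − (Σx)(Σy)/n = 156.72 − 133.17 = 23.55
b = Sxy/Sxx = 23.55/10 = 2.355
a = ȳ − b·x̄ = 8.878 − 2.355·3 = 1.813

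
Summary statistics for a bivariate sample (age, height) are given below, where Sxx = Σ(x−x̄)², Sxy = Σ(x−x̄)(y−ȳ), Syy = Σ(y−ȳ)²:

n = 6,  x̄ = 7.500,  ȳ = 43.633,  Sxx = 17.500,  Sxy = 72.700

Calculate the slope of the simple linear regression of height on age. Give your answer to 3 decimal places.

b = Sxy/Sxx = 72.7/17.5 = 4.154286

4.154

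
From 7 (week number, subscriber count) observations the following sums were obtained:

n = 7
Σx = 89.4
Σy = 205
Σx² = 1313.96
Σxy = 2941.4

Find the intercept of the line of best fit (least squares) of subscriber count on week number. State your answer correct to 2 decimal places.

Sxx = Σx² − (Σx)²/n = 1313.96 − 1141.765714 = 172.194286
Sxy = Σxy − (Σx)(Σy)/n = 2941.4 − 2618.142857 = 323.257143
b = Sxy/Sxx = 323.257143/172.194286 = 1.877281
a = ȳ − b·x̄ = 29.285714 − 1.877281·12.771429 = 5.310148

5.31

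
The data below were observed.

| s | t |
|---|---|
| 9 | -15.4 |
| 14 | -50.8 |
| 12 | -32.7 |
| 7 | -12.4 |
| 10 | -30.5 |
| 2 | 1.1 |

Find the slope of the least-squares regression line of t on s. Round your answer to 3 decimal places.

-4.153

n = 6, Σx = 54, Σy = -140.7, Σxy = -1631.8, Σx² = 574
Sxx = Σx² − (Σx)²/n = 574 − 486 = 88
Sxy = Σxy − (Σx)(Σy)/n = -1631.8 − (-1266.3) = -365.5
b = Sxy/Sxx = -365.5/88 = -4.153409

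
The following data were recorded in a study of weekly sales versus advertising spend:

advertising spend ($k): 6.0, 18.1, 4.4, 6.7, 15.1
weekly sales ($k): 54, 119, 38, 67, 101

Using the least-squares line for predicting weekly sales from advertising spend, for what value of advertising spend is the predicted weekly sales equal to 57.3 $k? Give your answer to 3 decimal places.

n = 5, Σx = 50.3, Σy = 379, Σxy = 4619.1, Σx² = 655.87
Sxx = Σx² − (Σx)²/n = 655.87 − 506.018 = 149.852
Sxy = Σxy − (Σx)(Σy)/n = 4619.1 − 3812.74 = 806.36
b = Sxy/Sxx = 806.36/149.852 = 5.381043
a = ȳ − b·x̄ = 75.8 − 5.381043·10.06 = 21.666711
Set a + b·x = 57.3: x = (57.3 − 21.666711) / 5.381043 = 6.622005

6.622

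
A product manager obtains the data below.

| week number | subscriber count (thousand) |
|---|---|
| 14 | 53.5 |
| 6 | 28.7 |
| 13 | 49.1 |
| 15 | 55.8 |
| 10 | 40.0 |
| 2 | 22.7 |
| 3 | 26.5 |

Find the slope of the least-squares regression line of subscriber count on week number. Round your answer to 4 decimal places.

2.5273

n = 7, Σx = 63, Σy = 276.3, Σxy = 2921.4, Σx² = 739
Sxx = Σx² − (Σx)²/n = 739 − 567 = 172
Sxy = Σxy − (Σx)(Σy)/n = 2921.4 − 2486.7 = 434.7
b = Sxy/Sxx = 434.7/172 = 2.527326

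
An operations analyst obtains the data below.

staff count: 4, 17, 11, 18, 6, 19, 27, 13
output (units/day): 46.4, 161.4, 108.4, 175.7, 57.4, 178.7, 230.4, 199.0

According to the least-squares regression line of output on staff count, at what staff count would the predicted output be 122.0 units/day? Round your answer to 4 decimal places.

n = 8, Σx = 115, Σy = 1157.4, Σxy = 19831.9, Σx² = 2045
Sxx = Σx² − (Σx)²/n = 2045 − 1653.125 = 391.875
Sxy = Σxy − (Σx)(Σy)/n = 19831.9 − 16637.625 = 3194.275
b = Sxy/Sxx = 3194.275/391.875 = 8.151260
a = ȳ − b·x̄ = 144.675 − 8.151260·14.375 = 27.500638
Set a + b·x = 122.0: x = (122.0 − 27.500638) / 8.151260 = 11.593221

11.5932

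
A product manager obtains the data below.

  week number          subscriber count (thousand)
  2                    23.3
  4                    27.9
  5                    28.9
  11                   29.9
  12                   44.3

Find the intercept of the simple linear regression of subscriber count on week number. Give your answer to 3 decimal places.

21.026

n = 5, Σx = 34, Σy = 154.3, Σxy = 1163.2, Σx² = 310
Sxx = Σx² − (Σx)²/n = 310 − 231.2 = 78.8
Sxy = Σxy − (Σx)(Σy)/n = 1163.2 − 1049.24 = 113.96
b = Sxy/Sxx = 113.96/78.8 = 1.446193
a = ȳ − b·x̄ = 30.86 − 1.446193·6.8 = 21.025888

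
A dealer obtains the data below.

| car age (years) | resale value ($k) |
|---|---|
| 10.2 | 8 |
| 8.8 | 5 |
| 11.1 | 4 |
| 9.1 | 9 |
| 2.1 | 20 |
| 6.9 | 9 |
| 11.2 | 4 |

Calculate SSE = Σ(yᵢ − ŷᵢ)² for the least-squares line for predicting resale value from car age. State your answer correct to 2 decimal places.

22.00

n = 7, Σx = 59.4, Σy = 59, Σxy = 400.8, Σx² = 564.96, Σy² = 683
Sxx = Σx² − (Σx)²/n = 564.96 − 504.051429 = 60.908571
Sxy = Σxy − (Σx)(Σy)/n = 400.8 − 500.657143 = -99.857143
Syy = Σy² − (Σy)²/n = 683 − 497.285714 = 185.714286
b = Sxy/Sxx = -99.857143/60.908571 = -1.639460
SSE = Syy − b·Sxy = 185.714286 − (-1.639460)·(-99.857143) = 22.002533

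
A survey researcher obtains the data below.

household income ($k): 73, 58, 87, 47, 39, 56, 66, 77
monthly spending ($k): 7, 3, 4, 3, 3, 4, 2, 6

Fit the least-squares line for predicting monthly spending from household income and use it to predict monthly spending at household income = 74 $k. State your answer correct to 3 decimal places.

4.604

n = 8, Σx = 503, Σy = 32, Σxy = 2109, Σx² = 33413
Sxx = Σx² − (Σx)²/n = 33413 − 31626.125 = 1786.875
Sxy = Σxy − (Σx)(Σy)/n = 2109 − 2012 = 97
b = Sxy/Sxx = 97/1786.875 = 0.054285
a = ȳ − b·x̄ = 4 − 0.054285·62.875 = 0.586849
ŷ(74) = a + b·74 = 0.586849 + 0.054285·74 = 4.603917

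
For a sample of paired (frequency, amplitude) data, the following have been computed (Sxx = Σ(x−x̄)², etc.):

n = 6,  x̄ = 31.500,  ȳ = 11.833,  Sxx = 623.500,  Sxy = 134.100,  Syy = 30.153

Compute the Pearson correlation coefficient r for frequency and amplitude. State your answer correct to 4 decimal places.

r = Sxy/√(Sxx·Syy) = 134.1/√(18800.3955) = 134.1/137.114534 = 0.978014

0.9780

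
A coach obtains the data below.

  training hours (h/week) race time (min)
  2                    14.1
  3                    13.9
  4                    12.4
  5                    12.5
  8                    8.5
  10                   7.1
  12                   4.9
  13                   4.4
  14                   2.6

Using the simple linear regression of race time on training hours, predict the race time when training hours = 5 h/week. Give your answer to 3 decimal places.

11.718

n = 9, Σx = 71, Σy = 80.4, Σxy = 473.4, Σx² = 727
Sxx = Σx² − (Σx)²/n = 727 − 560.111111 = 166.888889
Sxy = Σxy − (Σx)(Σy)/n = 473.4 − 634.266667 = -160.866667
b = Sxy/Sxx = -160.866667/166.888889 = -0.963915
a = ȳ − b·x̄ = 8.933333 − (-0.963915)·7.888889 = 16.537550
ŷ(5) = a + b·5 = 16.537550 + (-0.963915)·5 = 11.717976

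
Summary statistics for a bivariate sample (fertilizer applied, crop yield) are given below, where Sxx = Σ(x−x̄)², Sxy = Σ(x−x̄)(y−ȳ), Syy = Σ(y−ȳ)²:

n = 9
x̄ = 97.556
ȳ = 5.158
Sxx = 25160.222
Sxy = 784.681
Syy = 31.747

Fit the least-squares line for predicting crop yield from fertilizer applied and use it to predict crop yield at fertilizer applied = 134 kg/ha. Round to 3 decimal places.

6.295

b = Sxy/Sxx = 784.681/25160.222 = 0.031187
a = ȳ − b·x̄ = 5.158 − 0.031187·97.556 = 2.115486
ŷ(134) = a + b·134 = 2.115486 + 0.031187·134 = 6.294592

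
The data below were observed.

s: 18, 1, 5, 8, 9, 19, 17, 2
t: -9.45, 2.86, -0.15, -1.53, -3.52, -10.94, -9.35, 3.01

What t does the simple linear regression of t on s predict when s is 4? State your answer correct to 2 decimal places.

n = 8, Σx = 79, Σy = -29.07, Σxy = -572.7, Σx² = 1149
Sxx = Σx² − (Σx)²/n = 1149 − 780.125 = 368.875
Sxy = Σxy − (Σx)(Σy)/n = -572.7 − (-287.06625) = -285.63375
b = Sxy/Sxx = -285.63375/368.875 = -0.774338
a = ȳ − b·x̄ = -3.63375 − (-0.774338)·9.875 = 4.012833
ŷ(4) = a + b·4 = 4.012833 + (-0.774338)·4 = 0.915483

0.92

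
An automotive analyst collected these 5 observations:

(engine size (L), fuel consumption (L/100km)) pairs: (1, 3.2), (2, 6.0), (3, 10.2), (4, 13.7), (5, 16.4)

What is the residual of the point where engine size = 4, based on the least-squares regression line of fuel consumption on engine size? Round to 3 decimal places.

n = 5, Σx = 15, Σy = 49.5, Σxy = 182.6, Σx² = 55
Sxx = Σx² − (Σx)²/n = 55 − 45 = 10
Sxy = Σxy − (Σx)(Σy)/n = 182.6 − 148.5 = 34.1
b = Sxy/Sxx = 34.1/10 = 3.41
a = ȳ − b·x̄ = 9.9 − 3.41·3 = -0.33
ŷ(4) = -0.33 + 3.41·4 = 13.31
residual = y − ŷ = 13.7 − 13.31 = 0.39

0.390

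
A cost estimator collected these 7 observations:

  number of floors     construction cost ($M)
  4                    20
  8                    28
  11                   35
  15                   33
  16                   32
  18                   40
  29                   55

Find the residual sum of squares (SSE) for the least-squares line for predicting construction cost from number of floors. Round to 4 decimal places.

57.4091

n = 7, Σx = 101, Σy = 243, Σxy = 4011, Σx² = 1847, Σy² = 9147
Sxx = Σx² − (Σx)²/n = 1847 − 1457.285714 = 389.714286
Sxy = Σxy − (Σx)(Σy)/n = 4011 − 3506.142857 = 504.857143
Syy = Σy² − (Σy)²/n = 9147 − 8435.571429 = 711.428571
b = Sxy/Sxx = 504.857143/389.714286 = 1.295455
SSE = Syy − b·Sxy = 711.428571 − 1.295455·504.857143 = 57.409091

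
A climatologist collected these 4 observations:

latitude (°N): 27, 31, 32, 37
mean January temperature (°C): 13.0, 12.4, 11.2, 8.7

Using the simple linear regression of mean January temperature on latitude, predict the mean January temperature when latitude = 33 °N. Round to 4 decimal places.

10.7690

n = 4, Σx = 127, Σy = 45.3, Σxy = 1415.7, Σx² = 4083
Sxx = Σx² − (Σx)²/n = 4083 − 4032.25 = 50.75
Sxy = Σxy − (Σx)(Σy)/n = 1415.7 − 1438.275 = -22.575
b = Sxy/Sxx = -22.575/50.75 = -0.444828
a = ȳ − b·x̄ = 11.325 − (-0.444828)·31.75 = 25.448276
ŷ(33) = a + b·33 = 25.448276 + (-0.444828)·33 = 10.768966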